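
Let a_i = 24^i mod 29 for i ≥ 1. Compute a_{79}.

We have a_1 = 24; a_2 = 25; a_3 = 20; a_4 = 16; a_5 = 7; a_6 = 23; a_7 = 1; a_8 = 24.
The sequence repeats with period 7.
(79 - 1) mod 7 = 1, so a_{79} = a_2 = 25.

25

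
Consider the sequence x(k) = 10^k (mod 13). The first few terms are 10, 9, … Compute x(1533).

Computing terms: x(1) = 10,  x(2) = 9,  x(3) = 12,  x(4) = 3,  x(5) = 4,  x(6) = 1,  x(7) = 10.
Since x(7) = x(1) = 10, the sequence is periodic with period 6.
(1533 - 1) mod 6 = 2, so x(1533) = x(3) = 12.

12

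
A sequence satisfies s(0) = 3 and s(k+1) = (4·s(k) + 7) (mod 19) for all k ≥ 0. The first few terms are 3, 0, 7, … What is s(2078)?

s(0) = 3,  s(1) = 0,  s(2) = 7,  s(3) = 16,  s(4) = 14,  s(5) = 6,  s(6) = 12,  s(7) = 17,  s(8) = 18,  s(9) = 3.
The sequence repeats with period 9.
(2078 - 0) mod 9 = 8, so s(2078) = s(8) = 18.

18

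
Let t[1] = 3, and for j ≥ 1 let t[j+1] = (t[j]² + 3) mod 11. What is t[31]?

8

We have t[1] = 3; t[2] = 1; t[3] = 4; t[4] = 8; t[5] = 1.
Since t[5] = t[2] = 1, the sequence is eventually periodic: after a pre-period of length 1 it cycles with period 3.
For j ≥ 2, t[j] depends only on (j - 2) mod 3. (31 - 2) mod 3 = 2, so t[31] = t[4] = 8.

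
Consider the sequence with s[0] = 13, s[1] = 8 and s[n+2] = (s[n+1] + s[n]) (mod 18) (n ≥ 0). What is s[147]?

11

Listing terms: s[0] = 13; s[1] = 8; s[2] = 3; s[3] = 11; s[4] = 14; s[5] = 7; s[6] = 3; s[7] = 10; s[8] = 13; s[9] = 5; s[10] = 0; s[11] = 5; s[12] = 5; s[13] = 10; s[14] = 15; s[15] = 7; s[16] = 4; s[17] = 11; s[18] = 15; s[19] = 8; s[20] = 5; s[21] = 13; s[22] = 0; s[23] = 13; s[24] = 13; s[25] = 8.
Since (s[24], s[25]) = (s[0], s[1]) = (13, 8) (two consecutive terms determine the rest), the sequence is periodic with period 24.
(147 - 0) mod 24 = 3, so s[147] = s[3] = 11.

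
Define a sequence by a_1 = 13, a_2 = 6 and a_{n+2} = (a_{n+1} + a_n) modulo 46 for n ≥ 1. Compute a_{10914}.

11

a_1 = 13,  a_2 = 6,  a_3 = 19,  a_4 = 25,  a_5 = 44,  a_6 = 23,  a_7 = 21,  a_8 = 44,  a_9 = 19,  a_{10} = 17,  a_{11} = 36,  a_{12} = 7,  a_{13} = 43,  a_{14} = 4,  a_{15} = 1,  a_{16} = 5,  a_{17} = 6,  a_{18} = 11,  a_{19} = 17,  a_{20} = 28,  a_{21} = 45,  a_{22} = 27,  a_{23} = 26,  a_{24} = 7,  a_{25} = 33,  a_{26} = 40,  a_{27} = 27,  a_{28} = 21,  a_{29} = 2,  a_{30} = 23,  a_{31} = 25,  a_{32} = 2,  a_{33} = 27,  a_{34} = 29,  a_{35} = 10,  a_{36} = 39,  a_{37} = 3,  a_{38} = 42,  a_{39} = 45,  a_{40} = 41,  a_{41} = 40,  a_{42} = 35,  a_{43} = 29,  a_{44} = 18,  a_{45} = 1,  a_{46} = 19,  a_{47} = 20,  a_{48} = 39,  a_{49} = 13,  a_{50} = 6.
The sequence repeats with period 48.
(10914 - 1) mod 48 = 17, so a_{10914} = a_{18} = 11.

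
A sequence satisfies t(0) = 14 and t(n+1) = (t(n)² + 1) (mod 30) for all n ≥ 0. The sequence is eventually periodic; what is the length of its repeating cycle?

6

Computing terms: t(0) = 14,  t(1) = 17,  t(2) = 20,  t(3) = 11,  t(4) = 2,  t(5) = 5,  t(6) = 26,  t(7) = 17.
Since t(7) = t(1) = 17, the sequence is eventually periodic: after a pre-period of length 1 it cycles with period 6.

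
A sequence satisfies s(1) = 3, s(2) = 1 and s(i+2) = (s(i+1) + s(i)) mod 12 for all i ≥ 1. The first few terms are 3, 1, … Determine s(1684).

Listing terms: s(1) = 3; s(2) = 1; s(3) = 4; s(4) = 5; s(5) = 9; s(6) = 2; s(7) = 11; s(8) = 1; s(9) = 0; s(10) = 1; s(11) = 1; s(12) = 2; s(13) = 3; s(14) = 5; s(15) = 8; s(16) = 1; s(17) = 9; s(18) = 10; s(19) = 7; s(20) = 5; s(21) = 0; s(22) = 5; s(23) = 5; s(24) = 10; s(25) = 3; s(26) = 1.
The sequence repeats with period 24.
So s(1684) = s(1 + ((1684-1) mod 24)) = s(4) = 5.

5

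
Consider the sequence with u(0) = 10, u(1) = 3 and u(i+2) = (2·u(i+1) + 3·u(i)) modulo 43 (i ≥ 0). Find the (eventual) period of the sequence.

Listing terms: u(0) = 10, u(1) = 3, u(2) = 36, u(3) = 38, u(4) = 12, u(5) = 9, u(6) = 11, u(7) = 6, u(8) = 2, u(9) = 22, u(10) = 7, u(11) = 37, u(12) = 9, u(13) = 0, u(14) = 27, u(15) = 11, u(16) = 17, u(17) = 24, u(18) = 13, u(19) = 12, u(20) = 20, u(21) = 33, u(22) = 40, u(23) = 7, u(24) = 5, u(25) = 31, u(26) = 34, u(27) = 32, u(28) = 37, u(29) = 41, u(30) = 21, u(31) = 36, u(32) = 6, u(33) = 34, u(34) = 0, u(35) = 16, u(36) = 32, u(37) = 26, u(38) = 19, u(39) = 30, u(40) = 31, u(41) = 23, u(42) = 10, u(43) = 3.
Since (u(42), u(43)) = (u(0), u(1)) = (10, 3) (two consecutive terms determine the rest), the sequence is periodic with period 42.

42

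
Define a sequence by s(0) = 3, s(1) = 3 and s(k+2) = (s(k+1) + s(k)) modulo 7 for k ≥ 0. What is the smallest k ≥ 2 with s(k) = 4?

Computing terms: s(0) = 3; s(1) = 3; s(2) = 6; s(3) = 2; s(4) = 1; s(5) = 3; s(6) = 4; s(7) = 0; s(8) = 4; s(9) = 4; s(10) = 1; s(11) = 5; s(12) = 6; s(13) = 4; s(14) = 3; s(15) = 0; s(16) = 3; s(17) = 3.
The sequence repeats with period 16.
The value 4 first appears (with k ≥ 2) at s(6).

6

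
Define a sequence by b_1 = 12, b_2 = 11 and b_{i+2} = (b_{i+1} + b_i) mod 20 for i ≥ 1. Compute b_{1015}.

8

Listing terms: b_1 = 12, b_2 = 11, b_3 = 3, b_4 = 14, b_5 = 17, b_6 = 11, b_7 = 8, b_8 = 19, b_9 = 7, b_{10} = 6, b_{11} = 13, b_{12} = 19, b_{13} = 12, b_{14} = 11.
The sequence repeats with period 12.
So b_{1015} = b_{1 + ((1015-1) mod 12)} = b_7 = 8.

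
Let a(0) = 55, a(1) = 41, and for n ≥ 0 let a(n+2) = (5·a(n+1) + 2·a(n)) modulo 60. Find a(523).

17

We have a(0) = 55,  a(1) = 41,  a(2) = 15,  a(3) = 37,  a(4) = 35,  a(5) = 9,  a(6) = 55,  a(7) = 53,  a(8) = 15,  a(9) = 1,  a(10) = 35,  a(11) = 57,  a(12) = 55,  a(13) = 29,  a(14) = 15,  a(15) = 13,  a(16) = 35,  a(17) = 21,  a(18) = 55,  a(19) = 17,  a(20) = 15,  a(21) = 49,  a(22) = 35,  a(23) = 33,  a(24) = 55,  a(25) = 41.
The sequence repeats with period 24.
(523 - 0) mod 24 = 19, so a(523) = a(19) = 17.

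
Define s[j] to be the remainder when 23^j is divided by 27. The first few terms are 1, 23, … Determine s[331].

5

s[0] = 1; s[1] = 23; s[2] = 16; s[3] = 17; s[4] = 13; s[5] = 2; s[6] = 19; s[7] = 5; s[8] = 7; s[9] = 26; s[10] = 4; s[11] = 11; s[12] = 10; s[13] = 14; s[14] = 25; s[15] = 8; s[16] = 22; s[17] = 20; s[18] = 1.
Since s[18] = s[0] = 1, the sequence is periodic with period 18.
(331 - 0) mod 18 = 7, so s[331] = s[7] = 5.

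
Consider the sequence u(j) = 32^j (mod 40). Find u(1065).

32

Listing terms: u(0) = 1; u(1) = 32; u(2) = 24; u(3) = 8; u(4) = 16; u(5) = 32.
Since u(5) = u(1) = 32, the sequence is eventually periodic: after a pre-period of length 1 it cycles with period 4.
For j ≥ 1, u(j) depends only on (j - 1) mod 4. (1065 - 1) mod 4 = 0, so u(1065) = u(1) = 32.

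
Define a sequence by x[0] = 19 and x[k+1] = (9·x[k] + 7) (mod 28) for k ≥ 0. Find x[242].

13

We have x[0] = 19; x[1] = 10; x[2] = 13; x[3] = 12; x[4] = 3; x[5] = 6; x[6] = 5; x[7] = 24; x[8] = 27; x[9] = 26; x[10] = 17; x[11] = 20; x[12] = 19.
Since x[12] = x[0] = 19, the sequence is periodic with period 12.
(242 - 0) mod 12 = 2, so x[242] = x[2] = 13.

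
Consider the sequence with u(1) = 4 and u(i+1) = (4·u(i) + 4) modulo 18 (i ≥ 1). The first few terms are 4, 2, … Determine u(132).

6

u(1) = 4; u(2) = 2; u(3) = 12; u(4) = 16; u(5) = 14; u(6) = 6; u(7) = 10; u(8) = 8; u(9) = 0; u(10) = 4.
Since u(10) = u(1) = 4, the sequence is periodic with period 9.
So u(132) = u(1 + ((132-1) mod 9)) = u(6) = 6.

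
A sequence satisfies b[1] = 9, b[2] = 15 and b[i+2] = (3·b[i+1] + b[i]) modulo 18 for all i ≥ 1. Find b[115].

9

We have b[1] = 9,  b[2] = 15,  b[3] = 0,  b[4] = 15,  b[5] = 9,  b[6] = 6,  b[7] = 9,  b[8] = 15.
The sequence repeats with period 6.
(115 - 1) mod 6 = 0, so b[115] = b[1] = 9.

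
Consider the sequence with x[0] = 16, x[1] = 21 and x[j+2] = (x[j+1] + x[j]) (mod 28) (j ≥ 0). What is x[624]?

Computing terms: x[0] = 16,  x[1] = 21,  x[2] = 9,  x[3] = 2,  x[4] = 11,  x[5] = 13,  x[6] = 24,  x[7] = 9,  x[8] = 5,  x[9] = 14,  x[10] = 19,  x[11] = 5,  x[12] = 24,  x[13] = 1,  x[14] = 25,  x[15] = 26,  x[16] = 23,  x[17] = 21,  x[18] = 16,  x[19] = 9,  x[20] = 25,  x[21] = 6,  x[22] = 3,  x[23] = 9,  x[24] = 12,  x[25] = 21,  x[26] = 5,  x[27] = 26,  x[28] = 3,  x[29] = 1,  x[30] = 4,  x[31] = 5,  x[32] = 9,  x[33] = 14,  x[34] = 23,  x[35] = 9,  x[36] = 4,  x[37] = 13,  x[38] = 17,  x[39] = 2,  x[40] = 19,  x[41] = 21,  x[42] = 12,  x[43] = 5,  x[44] = 17,  x[45] = 22,  x[46] = 11,  x[47] = 5,  x[48] = 16,  x[49] = 21.
The sequence repeats with period 48.
So x[624] = x[0 + ((624-0) mod 48)] = x[0] = 16.

16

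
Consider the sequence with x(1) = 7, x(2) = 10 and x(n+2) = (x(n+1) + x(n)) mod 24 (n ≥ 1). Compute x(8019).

Computing terms: x(1) = 7,  x(2) = 10,  x(3) = 17,  x(4) = 3,  x(5) = 20,  x(6) = 23,  x(7) = 19,  x(8) = 18,  x(9) = 13,  x(10) = 7,  x(11) = 20,  x(12) = 3,  x(13) = 23,  x(14) = 2,  x(15) = 1,  x(16) = 3,  x(17) = 4,  x(18) = 7,  x(19) = 11,  x(20) = 18,  x(21) = 5,  x(22) = 23,  x(23) = 4,  x(24) = 3,  x(25) = 7,  x(26) = 10.
Since (x(25), x(26)) = (x(1), x(2)) = (7, 10) (two consecutive terms determine the rest), the sequence is periodic with period 24.
So x(8019) = x(1 + ((8019-1) mod 24)) = x(3) = 17.

17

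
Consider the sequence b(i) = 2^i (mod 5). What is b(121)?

Computing terms: b(0) = 1,  b(1) = 2,  b(2) = 4,  b(3) = 3,  b(4) = 1.
The sequence repeats with period 4.
So b(121) = b(0 + ((121-0) mod 4)) = b(1) = 2.

2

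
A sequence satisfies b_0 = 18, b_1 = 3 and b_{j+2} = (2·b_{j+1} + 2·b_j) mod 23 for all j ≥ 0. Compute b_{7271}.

11

b_0 = 18, b_1 = 3, b_2 = 19, b_3 = 21, b_4 = 11, b_5 = 18, b_6 = 12, b_7 = 14, b_8 = 6, b_9 = 17, b_{10} = 0, b_{11} = 11, b_{12} = 22, b_{13} = 20, b_{14} = 15, b_{15} = 1, b_{16} = 9, b_{17} = 20, b_{18} = 12, b_{19} = 18, b_{20} = 14, b_{21} = 18, b_{22} = 18, b_{23} = 3.
The sequence repeats with period 22.
(7271 - 0) mod 22 = 11, so b_{7271} = b_{11} = 11.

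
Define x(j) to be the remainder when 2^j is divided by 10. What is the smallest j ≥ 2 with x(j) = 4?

2

x(1) = 2; x(2) = 4; x(3) = 8; x(4) = 6; x(5) = 2.
The sequence repeats with period 4.
The value 4 first appears (with j ≥ 2) at x(2).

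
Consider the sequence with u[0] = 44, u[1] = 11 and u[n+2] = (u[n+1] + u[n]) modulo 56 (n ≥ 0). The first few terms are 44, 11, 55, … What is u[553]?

We have u[0] = 44; u[1] = 11; u[2] = 55; u[3] = 10; u[4] = 9; u[5] = 19; u[6] = 28; u[7] = 47; u[8] = 19; u[9] = 10; u[10] = 29; u[11] = 39; u[12] = 12; u[13] = 51; u[14] = 7; u[15] = 2; u[16] = 9; u[17] = 11; u[18] = 20; u[19] = 31; u[20] = 51; u[21] = 26; u[22] = 21; u[23] = 47; u[24] = 12; u[25] = 3; u[26] = 15; u[27] = 18; u[28] = 33; u[29] = 51; u[30] = 28; u[31] = 23; u[32] = 51; u[33] = 18; u[34] = 13; u[35] = 31; u[36] = 44; u[37] = 19; u[38] = 7; u[39] = 26; u[40] = 33; u[41] = 3; u[42] = 36; u[43] = 39; u[44] = 19; u[45] = 2; u[46] = 21; u[47] = 23; u[48] = 44; u[49] = 11.
The sequence repeats with period 48.
So u[553] = u[0 + ((553-0) mod 48)] = u[25] = 3.

3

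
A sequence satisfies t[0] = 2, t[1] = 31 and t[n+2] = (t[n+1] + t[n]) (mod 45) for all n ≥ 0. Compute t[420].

Computing terms: t[0] = 2,  t[1] = 31,  t[2] = 33,  t[3] = 19,  t[4] = 7,  t[5] = 26,  t[6] = 33,  t[7] = 14,  t[8] = 2,  t[9] = 16,  t[10] = 18,  t[11] = 34,  t[12] = 7,  t[13] = 41,  t[14] = 3,  t[15] = 44,  t[16] = 2,  t[17] = 1,  t[18] = 3,  t[19] = 4,  t[20] = 7,  t[21] = 11,  t[22] = 18,  t[23] = 29,  t[24] = 2,  t[25] = 31.
The sequence repeats with period 24.
So t[420] = t[0 + ((420-0) mod 24)] = t[12] = 7.

7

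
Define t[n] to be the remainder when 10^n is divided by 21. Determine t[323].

19

We have t[1] = 10,  t[2] = 16,  t[3] = 13,  t[4] = 4,  t[5] = 19,  t[6] = 1,  t[7] = 10.
Since t[7] = t[1] = 10, the sequence is periodic with period 6.
So t[323] = t[1 + ((323-1) mod 6)] = t[5] = 19.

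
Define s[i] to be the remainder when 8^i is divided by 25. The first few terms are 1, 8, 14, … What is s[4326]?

Listing terms: s[0] = 1,  s[1] = 8,  s[2] = 14,  s[3] = 12,  s[4] = 21,  s[5] = 18,  s[6] = 19,  s[7] = 2,  s[8] = 16,  s[9] = 3,  s[10] = 24,  s[11] = 17,  s[12] = 11,  s[13] = 13,  s[14] = 4,  s[15] = 7,  s[16] = 6,  s[17] = 23,  s[18] = 9,  s[19] = 22,  s[20] = 1.
Since s[20] = s[0] = 1, the sequence is periodic with period 20.
(4326 - 0) mod 20 = 6, so s[4326] = s[6] = 19.

19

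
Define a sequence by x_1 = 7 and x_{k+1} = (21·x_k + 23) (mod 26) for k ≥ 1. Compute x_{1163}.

5

Listing terms: x_1 = 7; x_2 = 14; x_3 = 5; x_4 = 24; x_5 = 7.
Since x_5 = x_1 = 7, the sequence is periodic with period 4.
(1163 - 1) mod 4 = 2, so x_{1163} = x_3 = 5.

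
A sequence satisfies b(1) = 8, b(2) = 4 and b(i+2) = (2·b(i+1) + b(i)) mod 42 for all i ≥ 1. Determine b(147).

We have b(1) = 8, b(2) = 4, b(3) = 16, b(4) = 36, b(5) = 4, b(6) = 2, b(7) = 8, b(8) = 18, b(9) = 2, b(10) = 22, b(11) = 4, b(12) = 30, b(13) = 22, b(14) = 32, b(15) = 2, b(16) = 36, b(17) = 32, b(18) = 16, b(19) = 22, b(20) = 18, b(21) = 16, b(22) = 8, b(23) = 32, b(24) = 30, b(25) = 8, b(26) = 4.
The sequence repeats with period 24.
So b(147) = b(1 + ((147-1) mod 24)) = b(3) = 16.

16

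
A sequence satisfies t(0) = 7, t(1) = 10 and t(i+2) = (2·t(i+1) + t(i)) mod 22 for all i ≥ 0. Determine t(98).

Listing terms: t(0) = 7; t(1) = 10; t(2) = 5; t(3) = 20; t(4) = 1; t(5) = 0; t(6) = 1; t(7) = 2; t(8) = 5; t(9) = 12; t(10) = 7; t(11) = 4; t(12) = 15; t(13) = 12; t(14) = 17; t(15) = 2; t(16) = 21; t(17) = 0; t(18) = 21; t(19) = 20; t(20) = 17; t(21) = 10; t(22) = 15; t(23) = 18; t(24) = 7; t(25) = 10.
Since (t(24), t(25)) = (t(0), t(1)) = (7, 10) (two consecutive terms determine the rest), the sequence is periodic with period 24.
So t(98) = t(0 + ((98-0) mod 24)) = t(2) = 5.

5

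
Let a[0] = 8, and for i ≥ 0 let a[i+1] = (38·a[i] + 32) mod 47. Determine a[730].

Listing terms: a[0] = 8, a[1] = 7, a[2] = 16, a[3] = 29, a[4] = 6, a[5] = 25, a[6] = 42, a[7] = 30, a[8] = 44, a[9] = 12, a[10] = 18, a[11] = 11, a[12] = 27, a[13] = 24, a[14] = 4, a[15] = 43, a[16] = 21, a[17] = 31, a[18] = 35, a[19] = 46, a[20] = 41, a[21] = 39, a[22] = 10, a[23] = 36, a[24] = 37, a[25] = 28, a[26] = 15, a[27] = 38, a[28] = 19, a[29] = 2, a[30] = 14, a[31] = 0, a[32] = 32, a[33] = 26, a[34] = 33, a[35] = 17, a[36] = 20, a[37] = 40, a[38] = 1, a[39] = 23, a[40] = 13, a[41] = 9, a[42] = 45, a[43] = 3, a[44] = 5, a[45] = 34, a[46] = 8.
The sequence repeats with period 46.
So a[730] = a[0 + ((730-0) mod 46)] = a[40] = 13.

13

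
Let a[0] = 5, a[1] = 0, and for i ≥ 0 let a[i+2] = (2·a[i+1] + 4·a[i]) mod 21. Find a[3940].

13

We have a[0] = 5, a[1] = 0, a[2] = 20, a[3] = 19, a[4] = 13, a[5] = 18, a[6] = 4, a[7] = 17, a[8] = 8, a[9] = 0, a[10] = 11, a[11] = 1, a[12] = 4, a[13] = 12, a[14] = 19, a[15] = 2, a[16] = 17, a[17] = 0, a[18] = 5, a[19] = 10, a[20] = 19, a[21] = 15, a[22] = 1, a[23] = 20, a[24] = 2, a[25] = 0, a[26] = 8, a[27] = 16, a[28] = 1, a[29] = 3, a[30] = 10, a[31] = 11, a[32] = 20, a[33] = 0, a[34] = 17, a[35] = 13, a[36] = 10, a[37] = 9, a[38] = 16, a[39] = 5, a[40] = 11, a[41] = 0, a[42] = 2, a[43] = 4, a[44] = 16, a[45] = 6, a[46] = 13, a[47] = 8, a[48] = 5, a[49] = 0.
Since (a[48], a[49]) = (a[0], a[1]) = (5, 0) (two consecutive terms determine the rest), the sequence is periodic with period 48.
(3940 - 0) mod 48 = 4, so a[3940] = a[4] = 13.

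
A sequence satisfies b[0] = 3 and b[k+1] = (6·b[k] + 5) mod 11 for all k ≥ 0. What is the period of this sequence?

10

Computing terms: b[0] = 3, b[1] = 1, b[2] = 0, b[3] = 5, b[4] = 2, b[5] = 6, b[6] = 8, b[7] = 9, b[8] = 4, b[9] = 7, b[10] = 3.
Since b[10] = b[0] = 3, the sequence is periodic with period 10.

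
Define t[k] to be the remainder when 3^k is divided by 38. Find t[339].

31

We have t[0] = 1; t[1] = 3; t[2] = 9; t[3] = 27; t[4] = 5; t[5] = 15; t[6] = 7; t[7] = 21; t[8] = 25; t[9] = 37; t[10] = 35; t[11] = 29; t[12] = 11; t[13] = 33; t[14] = 23; t[15] = 31; t[16] = 17; t[17] = 13; t[18] = 1.
Since t[18] = t[0] = 1, the sequence is periodic with period 18.
(339 - 0) mod 18 = 15, so t[339] = t[15] = 31.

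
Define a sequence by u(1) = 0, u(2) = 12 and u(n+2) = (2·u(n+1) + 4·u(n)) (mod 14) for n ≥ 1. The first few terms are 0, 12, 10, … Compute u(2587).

8

Computing terms: u(1) = 0; u(2) = 12; u(3) = 10; u(4) = 12; u(5) = 8; u(6) = 8; u(7) = 6; u(8) = 2; u(9) = 0; u(10) = 8; u(11) = 2; u(12) = 8; u(13) = 10; u(14) = 10; u(15) = 4; u(16) = 6; u(17) = 0; u(18) = 10; u(19) = 6; u(20) = 10; u(21) = 2; u(22) = 2; u(23) = 12; u(24) = 4; u(25) = 0; u(26) = 2; u(27) = 4; u(28) = 2; u(29) = 6; u(30) = 6; u(31) = 8; u(32) = 12; u(33) = 0; u(34) = 6; u(35) = 12; u(36) = 6; u(37) = 4; u(38) = 4; u(39) = 10; u(40) = 8; u(41) = 0; u(42) = 4; u(43) = 8; u(44) = 4; u(45) = 12; u(46) = 12; u(47) = 2; u(48) = 10; u(49) = 0; u(50) = 12.
Since (u(49), u(50)) = (u(1), u(2)) = (0, 12) (two consecutive terms determine the rest), the sequence is periodic with period 48.
So u(2587) = u(1 + ((2587-1) mod 48)) = u(43) = 8.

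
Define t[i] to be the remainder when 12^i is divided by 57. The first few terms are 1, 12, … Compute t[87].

18

Computing terms: t[0] = 1,  t[1] = 12,  t[2] = 30,  t[3] = 18,  t[4] = 45,  t[5] = 27,  t[6] = 39,  t[7] = 12.
Since t[7] = t[1] = 12, the sequence is eventually periodic: after a pre-period of length 1 it cycles with period 6.
For i ≥ 1, t[i] depends only on (i - 1) mod 6. (87 - 1) mod 6 = 2, so t[87] = t[3] = 18.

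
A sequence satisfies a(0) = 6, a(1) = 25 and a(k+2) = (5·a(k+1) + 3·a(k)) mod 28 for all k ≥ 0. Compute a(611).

Computing terms: a(0) = 6,  a(1) = 25,  a(2) = 3,  a(3) = 6,  a(4) = 11,  a(5) = 17,  a(6) = 6,  a(7) = 25.
The sequence repeats with period 6.
So a(611) = a(0 + ((611-0) mod 6)) = a(5) = 17.

17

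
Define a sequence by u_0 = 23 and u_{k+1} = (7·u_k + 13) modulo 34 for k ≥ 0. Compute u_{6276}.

We have u_0 = 23,  u_1 = 4,  u_2 = 7,  u_3 = 28,  u_4 = 5,  u_5 = 14,  u_6 = 9,  u_7 = 8,  u_8 = 1,  u_9 = 20,  u_{10} = 17,  u_{11} = 30,  u_{12} = 19,  u_{13} = 10,  u_{14} = 15,  u_{15} = 16,  u_{16} = 23.
The sequence repeats with period 16.
So u_{6276} = u_{0 + ((6276-0) mod 16)} = u_4 = 5.

5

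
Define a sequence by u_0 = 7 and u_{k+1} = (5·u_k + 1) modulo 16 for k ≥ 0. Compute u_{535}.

u_0 = 7,  u_1 = 4,  u_2 = 5,  u_3 = 10,  u_4 = 3,  u_5 = 0,  u_6 = 1,  u_7 = 6,  u_8 = 15,  u_9 = 12,  u_{10} = 13,  u_{11} = 2,  u_{12} = 11,  u_{13} = 8,  u_{14} = 9,  u_{15} = 14,  u_{16} = 7.
Since u_{16} = u_0 = 7, the sequence is periodic with period 16.
(535 - 0) mod 16 = 7, so u_{535} = u_7 = 6.

6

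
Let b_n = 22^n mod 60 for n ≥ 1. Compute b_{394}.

We have b_1 = 22,  b_2 = 4,  b_3 = 28,  b_4 = 16,  b_5 = 52,  b_6 = 4.
Since b_6 = b_2 = 4, the sequence is eventually periodic: after a pre-period of length 1 it cycles with period 4.
For n ≥ 2, b_n depends only on (n - 2) mod 4. (394 - 2) mod 4 = 0, so b_{394} = b_2 = 4.

4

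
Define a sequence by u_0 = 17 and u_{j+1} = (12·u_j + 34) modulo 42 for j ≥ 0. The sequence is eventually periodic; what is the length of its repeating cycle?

u_0 = 17, u_1 = 28, u_2 = 34, u_3 = 22, u_4 = 4, u_5 = 40, u_6 = 10, u_7 = 28.
Since u_7 = u_1 = 28, the sequence is eventually periodic: after a pre-period of length 1 it cycles with period 6.

6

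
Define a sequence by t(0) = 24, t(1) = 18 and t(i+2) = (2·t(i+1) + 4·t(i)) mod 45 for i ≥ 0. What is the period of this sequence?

40

Listing terms: t(0) = 24, t(1) = 18, t(2) = 42, t(3) = 21, t(4) = 30, t(5) = 9, t(6) = 3, t(7) = 42, t(8) = 6, t(9) = 0, t(10) = 24, t(11) = 3, t(12) = 12, t(13) = 36, t(14) = 30, t(15) = 24, t(16) = 33, t(17) = 27, t(18) = 6, t(19) = 30, t(20) = 39, t(21) = 18, t(22) = 12, t(23) = 6, t(24) = 15, t(25) = 9, t(26) = 33, t(27) = 12, t(28) = 21, t(29) = 0, t(30) = 39, t(31) = 33, t(32) = 42, t(33) = 36, t(34) = 15, t(35) = 39, t(36) = 3, t(37) = 27, t(38) = 21, t(39) = 15, t(40) = 24, t(41) = 18.
Since (t(40), t(41)) = (t(0), t(1)) = (24, 18) (two consecutive terms determine the rest), the sequence is periodic with period 40.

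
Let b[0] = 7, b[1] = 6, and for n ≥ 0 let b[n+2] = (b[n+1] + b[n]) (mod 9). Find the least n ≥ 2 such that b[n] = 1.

3

b[0] = 7; b[1] = 6; b[2] = 4; b[3] = 1; b[4] = 5; b[5] = 6; b[6] = 2; b[7] = 8; b[8] = 1; b[9] = 0; b[10] = 1; b[11] = 1; b[12] = 2; b[13] = 3; b[14] = 5; b[15] = 8; b[16] = 4; b[17] = 3; b[18] = 7; b[19] = 1; b[20] = 8; b[21] = 0; b[22] = 8; b[23] = 8; b[24] = 7; b[25] = 6.
Since (b[24], b[25]) = (b[0], b[1]) = (7, 6) (two consecutive terms determine the rest), the sequence is periodic with period 24.
The value 1 first appears (with n ≥ 2) at b[3].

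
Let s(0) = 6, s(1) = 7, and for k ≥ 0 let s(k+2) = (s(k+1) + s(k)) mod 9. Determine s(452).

Listing terms: s(0) = 6; s(1) = 7; s(2) = 4; s(3) = 2; s(4) = 6; s(5) = 8; s(6) = 5; s(7) = 4; s(8) = 0; s(9) = 4; s(10) = 4; s(11) = 8; s(12) = 3; s(13) = 2; s(14) = 5; s(15) = 7; s(16) = 3; s(17) = 1; s(18) = 4; s(19) = 5; s(20) = 0; s(21) = 5; s(22) = 5; s(23) = 1; s(24) = 6; s(25) = 7.
Since (s(24), s(25)) = (s(0), s(1)) = (6, 7) (two consecutive terms determine the rest), the sequence is periodic with period 24.
(452 - 0) mod 24 = 20, so s(452) = s(20) = 0.

0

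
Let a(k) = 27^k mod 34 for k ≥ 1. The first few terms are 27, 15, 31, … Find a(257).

Listing terms: a(1) = 27; a(2) = 15; a(3) = 31; a(4) = 21; a(5) = 23; a(6) = 9; a(7) = 5; a(8) = 33; a(9) = 7; a(10) = 19; a(11) = 3; a(12) = 13; a(13) = 11; a(14) = 25; a(15) = 29; a(16) = 1; a(17) = 27.
The sequence repeats with period 16.
(257 - 1) mod 16 = 0, so a(257) = a(1) = 27.

27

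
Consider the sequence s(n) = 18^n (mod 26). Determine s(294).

12

Listing terms: s(1) = 18; s(2) = 12; s(3) = 8; s(4) = 14; s(5) = 18.
Since s(5) = s(1) = 18, the sequence is periodic with period 4.
So s(294) = s(1 + ((294-1) mod 4)) = s(2) = 12.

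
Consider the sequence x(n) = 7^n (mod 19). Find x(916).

Listing terms: x(1) = 7; x(2) = 11; x(3) = 1; x(4) = 7.
Since x(4) = x(1) = 7, the sequence is periodic with period 3.
(916 - 1) mod 3 = 0, so x(916) = x(1) = 7.

7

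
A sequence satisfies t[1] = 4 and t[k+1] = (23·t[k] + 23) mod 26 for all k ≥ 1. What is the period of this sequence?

6

t[1] = 4, t[2] = 11, t[3] = 16, t[4] = 1, t[5] = 20, t[6] = 15, t[7] = 4.
Since t[7] = t[1] = 4, the sequence is periodic with period 6.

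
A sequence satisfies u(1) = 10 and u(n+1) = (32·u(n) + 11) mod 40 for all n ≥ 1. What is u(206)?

11

Computing terms: u(1) = 10; u(2) = 11; u(3) = 3; u(4) = 27; u(5) = 35; u(6) = 11.
Since u(6) = u(2) = 11, the sequence is eventually periodic: after a pre-period of length 1 it cycles with period 4.
For n ≥ 2, u(n) depends only on (n - 2) mod 4. (206 - 2) mod 4 = 0, so u(206) = u(2) = 11.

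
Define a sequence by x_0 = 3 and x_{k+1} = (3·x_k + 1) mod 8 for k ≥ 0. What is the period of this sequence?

4

We have x_0 = 3; x_1 = 2; x_2 = 7; x_3 = 6; x_4 = 3.
Since x_4 = x_0 = 3, the sequence is periodic with period 4.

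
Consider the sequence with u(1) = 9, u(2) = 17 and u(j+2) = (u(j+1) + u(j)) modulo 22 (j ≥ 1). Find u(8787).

16

We have u(1) = 9,  u(2) = 17,  u(3) = 4,  u(4) = 21,  u(5) = 3,  u(6) = 2,  u(7) = 5,  u(8) = 7,  u(9) = 12,  u(10) = 19,  u(11) = 9,  u(12) = 6,  u(13) = 15,  u(14) = 21,  u(15) = 14,  u(16) = 13,  u(17) = 5,  u(18) = 18,  u(19) = 1,  u(20) = 19,  u(21) = 20,  u(22) = 17,  u(23) = 15,  u(24) = 10,  u(25) = 3,  u(26) = 13,  u(27) = 16,  u(28) = 7,  u(29) = 1,  u(30) = 8,  u(31) = 9,  u(32) = 17.
The sequence repeats with period 30.
So u(8787) = u(1 + ((8787-1) mod 30)) = u(27) = 16.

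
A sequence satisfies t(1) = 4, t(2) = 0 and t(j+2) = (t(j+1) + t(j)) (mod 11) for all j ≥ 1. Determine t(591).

We have t(1) = 4, t(2) = 0, t(3) = 4, t(4) = 4, t(5) = 8, t(6) = 1, t(7) = 9, t(8) = 10, t(9) = 8, t(10) = 7, t(11) = 4, t(12) = 0.
The sequence repeats with period 10.
(591 - 1) mod 10 = 0, so t(591) = t(1) = 4.

4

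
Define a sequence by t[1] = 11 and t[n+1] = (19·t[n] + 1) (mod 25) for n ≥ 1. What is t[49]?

Computing terms: t[1] = 11, t[2] = 10, t[3] = 16, t[4] = 5, t[5] = 21, t[6] = 0, t[7] = 1, t[8] = 20, t[9] = 6, t[10] = 15, t[11] = 11.
The sequence repeats with period 10.
So t[49] = t[1 + ((49-1) mod 10)] = t[9] = 6.

6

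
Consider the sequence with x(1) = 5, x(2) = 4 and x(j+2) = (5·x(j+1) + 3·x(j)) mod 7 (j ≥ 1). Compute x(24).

0

x(1) = 5,  x(2) = 4,  x(3) = 0,  x(4) = 5,  x(5) = 4.
The sequence repeats with period 3.
(24 - 1) mod 3 = 2, so x(24) = x(3) = 0.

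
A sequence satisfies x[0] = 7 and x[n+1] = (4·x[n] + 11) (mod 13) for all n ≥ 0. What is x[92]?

11

Listing terms: x[0] = 7, x[1] = 0, x[2] = 11, x[3] = 3, x[4] = 10, x[5] = 12, x[6] = 7.
The sequence repeats with period 6.
So x[92] = x[0 + ((92-0) mod 6)] = x[2] = 11.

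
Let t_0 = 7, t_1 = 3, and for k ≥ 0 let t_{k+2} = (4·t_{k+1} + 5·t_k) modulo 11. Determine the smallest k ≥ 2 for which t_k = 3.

Computing terms: t_0 = 7,  t_1 = 3,  t_2 = 3,  t_3 = 5,  t_4 = 2,  t_5 = 0,  t_6 = 10,  t_7 = 7,  t_8 = 1,  t_9 = 6,  t_{10} = 7,  t_{11} = 3.
The sequence repeats with period 10.
The value 3 first appears (with k ≥ 2) at t_2.

2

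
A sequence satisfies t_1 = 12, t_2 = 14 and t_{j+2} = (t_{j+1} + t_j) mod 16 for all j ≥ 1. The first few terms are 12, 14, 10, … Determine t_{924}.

Computing terms: t_1 = 12, t_2 = 14, t_3 = 10, t_4 = 8, t_5 = 2, t_6 = 10, t_7 = 12, t_8 = 6, t_9 = 2, t_{10} = 8, t_{11} = 10, t_{12} = 2, t_{13} = 12, t_{14} = 14.
Since (t_{13}, t_{14}) = (t_1, t_2) = (12, 14) (two consecutive terms determine the rest), the sequence is periodic with period 12.
So t_{924} = t_{1 + ((924-1) mod 12)} = t_{12} = 2.

2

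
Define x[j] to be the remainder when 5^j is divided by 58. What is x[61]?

51

x[1] = 5,  x[2] = 25,  x[3] = 9,  x[4] = 45,  x[5] = 51,  x[6] = 23,  x[7] = 57,  x[8] = 53,  x[9] = 33,  x[10] = 49,  x[11] = 13,  x[12] = 7,  x[13] = 35,  x[14] = 1,  x[15] = 5.
Since x[15] = x[1] = 5, the sequence is periodic with period 14.
So x[61] = x[1 + ((61-1) mod 14)] = x[5] = 51.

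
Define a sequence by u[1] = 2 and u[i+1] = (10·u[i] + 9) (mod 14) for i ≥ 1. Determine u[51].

5

u[1] = 2,  u[2] = 1,  u[3] = 5,  u[4] = 3,  u[5] = 11,  u[6] = 7,  u[7] = 9,  u[8] = 1.
Since u[8] = u[2] = 1, the sequence is eventually periodic: after a pre-period of length 1 it cycles with period 6.
For i ≥ 2, u[i] depends only on (i - 2) mod 6. (51 - 2) mod 6 = 1, so u[51] = u[3] = 5.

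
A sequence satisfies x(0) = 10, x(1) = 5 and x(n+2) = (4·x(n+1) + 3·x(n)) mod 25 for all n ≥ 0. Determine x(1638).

20

Computing terms: x(0) = 10; x(1) = 5; x(2) = 0; x(3) = 15; x(4) = 10; x(5) = 10; x(6) = 20; x(7) = 10; x(8) = 0; x(9) = 5; x(10) = 20; x(11) = 20; x(12) = 15; x(13) = 20; x(14) = 0; x(15) = 10; x(16) = 15; x(17) = 15; x(18) = 5; x(19) = 15; x(20) = 0; x(21) = 20; x(22) = 5; x(23) = 5; x(24) = 10; x(25) = 5.
Since (x(24), x(25)) = (x(0), x(1)) = (10, 5) (two consecutive terms determine the rest), the sequence is periodic with period 24.
(1638 - 0) mod 24 = 6, so x(1638) = x(6) = 20.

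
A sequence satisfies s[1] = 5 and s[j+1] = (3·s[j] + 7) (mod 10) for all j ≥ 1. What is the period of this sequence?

4

Computing terms: s[1] = 5,  s[2] = 2,  s[3] = 3,  s[4] = 6,  s[5] = 5.
Since s[5] = s[1] = 5, the sequence is periodic with period 4.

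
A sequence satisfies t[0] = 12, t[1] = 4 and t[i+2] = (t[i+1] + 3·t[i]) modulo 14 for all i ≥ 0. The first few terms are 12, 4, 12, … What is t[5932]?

4

t[0] = 12,  t[1] = 4,  t[2] = 12,  t[3] = 10,  t[4] = 4,  t[5] = 6,  t[6] = 4,  t[7] = 8,  t[8] = 6,  t[9] = 2,  t[10] = 6,  t[11] = 12,  t[12] = 2,  t[13] = 10,  t[14] = 2,  t[15] = 4,  t[16] = 10,  t[17] = 8,  t[18] = 10,  t[19] = 6,  t[20] = 8,  t[21] = 12,  t[22] = 8,  t[23] = 2,  t[24] = 12,  t[25] = 4.
Since (t[24], t[25]) = (t[0], t[1]) = (12, 4) (two consecutive terms determine the rest), the sequence is periodic with period 24.
So t[5932] = t[0 + ((5932-0) mod 24)] = t[4] = 4.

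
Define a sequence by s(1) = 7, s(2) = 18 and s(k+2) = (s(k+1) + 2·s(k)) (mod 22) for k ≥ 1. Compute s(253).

10

s(1) = 7,  s(2) = 18,  s(3) = 10,  s(4) = 2,  s(5) = 0,  s(6) = 4,  s(7) = 4,  s(8) = 12,  s(9) = 20,  s(10) = 0,  s(11) = 18,  s(12) = 18,  s(13) = 10.
Since (s(12), s(13)) = (s(2), s(3)) = (18, 10) (two consecutive terms determine the rest), the sequence is eventually periodic: after a pre-period of length 1 it cycles with period 10.
For k ≥ 2, s(k) depends only on (k - 2) mod 10. (253 - 2) mod 10 = 1, so s(253) = s(3) = 10.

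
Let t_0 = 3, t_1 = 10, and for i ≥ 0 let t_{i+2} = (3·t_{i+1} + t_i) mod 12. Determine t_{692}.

9

We have t_0 = 3, t_1 = 10, t_2 = 9, t_3 = 1, t_4 = 0, t_5 = 1, t_6 = 3, t_7 = 10.
The sequence repeats with period 6.
So t_{692} = t_{0 + ((692-0) mod 6)} = t_2 = 9.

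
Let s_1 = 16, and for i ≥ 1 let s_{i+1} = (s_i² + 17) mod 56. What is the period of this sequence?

6

We have s_1 = 16,  s_2 = 49,  s_3 = 10,  s_4 = 5,  s_5 = 42,  s_6 = 45,  s_7 = 26,  s_8 = 21,  s_9 = 10.
Since s_9 = s_3 = 10, the sequence is eventually periodic: after a pre-period of length 2 it cycles with period 6.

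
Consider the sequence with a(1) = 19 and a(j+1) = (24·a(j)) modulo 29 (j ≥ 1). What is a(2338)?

Listing terms: a(1) = 19, a(2) = 21, a(3) = 11, a(4) = 3, a(5) = 14, a(6) = 17, a(7) = 2, a(8) = 19.
The sequence repeats with period 7.
(2338 - 1) mod 7 = 6, so a(2338) = a(7) = 2.

2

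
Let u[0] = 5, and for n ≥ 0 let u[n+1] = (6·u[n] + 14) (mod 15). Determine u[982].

We have u[0] = 5; u[1] = 14; u[2] = 8; u[3] = 2; u[4] = 11; u[5] = 5.
Since u[5] = u[0] = 5, the sequence is periodic with period 5.
So u[982] = u[0 + ((982-0) mod 5)] = u[2] = 8.

8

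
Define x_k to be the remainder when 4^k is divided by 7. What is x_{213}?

We have x_0 = 1; x_1 = 4; x_2 = 2; x_3 = 1.
The sequence repeats with period 3.
(213 - 0) mod 3 = 0, so x_{213} = x_0 = 1.

1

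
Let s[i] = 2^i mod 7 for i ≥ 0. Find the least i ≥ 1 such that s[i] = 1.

We have s[0] = 1,  s[1] = 2,  s[2] = 4,  s[3] = 1.
The sequence repeats with period 3.
The value 1 next appears (with i ≥ 1) at s[3].

3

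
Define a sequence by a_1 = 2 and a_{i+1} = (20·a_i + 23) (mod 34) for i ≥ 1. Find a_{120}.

1

a_1 = 2; a_2 = 29; a_3 = 25; a_4 = 13; a_5 = 11; a_6 = 5; a_7 = 21; a_8 = 1; a_9 = 9; a_{10} = 33; a_{11} = 3; a_{12} = 15; a_{13} = 17; a_{14} = 23; a_{15} = 7; a_{16} = 27; a_{17} = 19; a_{18} = 29.
Since a_{18} = a_2 = 29, the sequence is eventually periodic: after a pre-period of length 1 it cycles with period 16.
For i ≥ 2, a_i depends only on (i - 2) mod 16. (120 - 2) mod 16 = 6, so a_{120} = a_8 = 1.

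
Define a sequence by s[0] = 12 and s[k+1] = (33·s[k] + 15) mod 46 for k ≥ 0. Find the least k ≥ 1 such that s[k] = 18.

8

We have s[0] = 12; s[1] = 43; s[2] = 8; s[3] = 3; s[4] = 22; s[5] = 5; s[6] = 42; s[7] = 21; s[8] = 18; s[9] = 11; s[10] = 10; s[11] = 23; s[12] = 38; s[13] = 27; s[14] = 32; s[15] = 13; s[16] = 30; s[17] = 39; s[18] = 14; s[19] = 17; s[20] = 24; s[21] = 25; s[22] = 12.
Since s[22] = s[0] = 12, the sequence is periodic with period 22.
The value 18 first appears (with k ≥ 1) at s[8].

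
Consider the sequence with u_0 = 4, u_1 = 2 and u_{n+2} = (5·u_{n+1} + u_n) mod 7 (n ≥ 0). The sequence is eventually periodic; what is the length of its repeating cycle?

6

Listing terms: u_0 = 4, u_1 = 2, u_2 = 0, u_3 = 2, u_4 = 3, u_5 = 3, u_6 = 4, u_7 = 2.
The sequence repeats with period 6.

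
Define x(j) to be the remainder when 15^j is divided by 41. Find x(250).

x(1) = 15, x(2) = 20, x(3) = 13, x(4) = 31, x(5) = 14, x(6) = 5, x(7) = 34, x(8) = 18, x(9) = 24, x(10) = 32, x(11) = 29, x(12) = 25, x(13) = 6, x(14) = 8, x(15) = 38, x(16) = 37, x(17) = 22, x(18) = 2, x(19) = 30, x(20) = 40, x(21) = 26, x(22) = 21, x(23) = 28, x(24) = 10, x(25) = 27, x(26) = 36, x(27) = 7, x(28) = 23, x(29) = 17, x(30) = 9, x(31) = 12, x(32) = 16, x(33) = 35, x(34) = 33, x(35) = 3, x(36) = 4, x(37) = 19, x(38) = 39, x(39) = 11, x(40) = 1, x(41) = 15.
The sequence repeats with period 40.
(250 - 1) mod 40 = 9, so x(250) = x(10) = 32.

32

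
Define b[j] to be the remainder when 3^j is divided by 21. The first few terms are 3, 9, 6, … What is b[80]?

Listing terms: b[1] = 3, b[2] = 9, b[3] = 6, b[4] = 18, b[5] = 12, b[6] = 15, b[7] = 3.
The sequence repeats with period 6.
So b[80] = b[1 + ((80-1) mod 6)] = b[2] = 9.

9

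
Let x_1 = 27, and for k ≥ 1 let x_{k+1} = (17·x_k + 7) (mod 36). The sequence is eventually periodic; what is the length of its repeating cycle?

x_1 = 27,  x_2 = 34,  x_3 = 9,  x_4 = 16,  x_5 = 27.
The sequence repeats with period 4.

4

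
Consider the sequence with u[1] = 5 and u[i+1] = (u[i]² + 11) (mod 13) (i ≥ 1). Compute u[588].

u[1] = 5,  u[2] = 10,  u[3] = 7,  u[4] = 8,  u[5] = 10.
Since u[5] = u[2] = 10, the sequence is eventually periodic: after a pre-period of length 1 it cycles with period 3.
For i ≥ 2, u[i] depends only on (i - 2) mod 3. (588 - 2) mod 3 = 1, so u[588] = u[3] = 7.

7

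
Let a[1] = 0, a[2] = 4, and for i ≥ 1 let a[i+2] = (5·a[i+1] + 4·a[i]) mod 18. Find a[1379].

8

We have a[1] = 0; a[2] = 4; a[3] = 2; a[4] = 8; a[5] = 12; a[6] = 2; a[7] = 4; a[8] = 10; a[9] = 12; a[10] = 10; a[11] = 8; a[12] = 8; a[13] = 0; a[14] = 14; a[15] = 16; a[16] = 10; a[17] = 6; a[18] = 16; a[19] = 14; a[20] = 8; a[21] = 6; a[22] = 8; a[23] = 10; a[24] = 10; a[25] = 0; a[26] = 4.
Since (a[25], a[26]) = (a[1], a[2]) = (0, 4) (two consecutive terms determine the rest), the sequence is periodic with period 24.
(1379 - 1) mod 24 = 10, so a[1379] = a[11] = 8.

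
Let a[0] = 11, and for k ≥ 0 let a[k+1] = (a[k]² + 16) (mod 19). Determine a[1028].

6

Computing terms: a[0] = 11, a[1] = 4, a[2] = 13, a[3] = 14, a[4] = 3, a[5] = 6, a[6] = 14.
Since a[6] = a[3] = 14, the sequence is eventually periodic: after a pre-period of length 3 it cycles with period 3.
For k ≥ 3, a[k] depends only on (k - 3) mod 3. (1028 - 3) mod 3 = 2, so a[1028] = a[5] = 6.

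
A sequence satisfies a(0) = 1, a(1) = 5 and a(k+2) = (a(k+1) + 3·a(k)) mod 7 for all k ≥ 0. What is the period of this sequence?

24

a(0) = 1,  a(1) = 5,  a(2) = 1,  a(3) = 2,  a(4) = 5,  a(5) = 4,  a(6) = 5,  a(7) = 3,  a(8) = 4,  a(9) = 6,  a(10) = 4,  a(11) = 1,  a(12) = 6,  a(13) = 2,  a(14) = 6,  a(15) = 5,  a(16) = 2,  a(17) = 3,  a(18) = 2,  a(19) = 4,  a(20) = 3,  a(21) = 1,  a(22) = 3,  a(23) = 6,  a(24) = 1,  a(25) = 5.
The sequence repeats with period 24.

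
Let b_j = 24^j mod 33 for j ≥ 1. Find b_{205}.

21

We have b_1 = 24; b_2 = 15; b_3 = 30; b_4 = 27; b_5 = 21; b_6 = 9; b_7 = 18; b_8 = 3; b_9 = 6; b_{10} = 12; b_{11} = 24.
The sequence repeats with period 10.
(205 - 1) mod 10 = 4, so b_{205} = b_5 = 21.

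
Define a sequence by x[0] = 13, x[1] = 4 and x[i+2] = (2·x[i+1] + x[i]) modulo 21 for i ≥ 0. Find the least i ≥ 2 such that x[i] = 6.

6

Listing terms: x[0] = 13, x[1] = 4, x[2] = 0, x[3] = 4, x[4] = 8, x[5] = 20, x[6] = 6, x[7] = 11, x[8] = 7, x[9] = 4, x[10] = 15, x[11] = 13, x[12] = 20, x[13] = 11, x[14] = 0, x[15] = 11, x[16] = 1, x[17] = 13, x[18] = 6, x[19] = 4, x[20] = 14, x[21] = 11, x[22] = 15, x[23] = 20, x[24] = 13, x[25] = 4.
The sequence repeats with period 24.
The value 6 first appears (with i ≥ 2) at x[6].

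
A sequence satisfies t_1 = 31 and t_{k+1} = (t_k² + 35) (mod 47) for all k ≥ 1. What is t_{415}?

9

Computing terms: t_1 = 31, t_2 = 9, t_3 = 22, t_4 = 2, t_5 = 39, t_6 = 5, t_7 = 13, t_8 = 16, t_9 = 9.
Since t_9 = t_2 = 9, the sequence is eventually periodic: after a pre-period of length 1 it cycles with period 7.
For k ≥ 2, t_k depends only on (k - 2) mod 7. (415 - 2) mod 7 = 0, so t_{415} = t_2 = 9.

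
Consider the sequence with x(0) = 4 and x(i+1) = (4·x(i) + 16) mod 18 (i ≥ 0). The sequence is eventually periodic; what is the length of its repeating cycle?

9

We have x(0) = 4, x(1) = 14, x(2) = 0, x(3) = 16, x(4) = 8, x(5) = 12, x(6) = 10, x(7) = 2, x(8) = 6, x(9) = 4.
The sequence repeats with period 9.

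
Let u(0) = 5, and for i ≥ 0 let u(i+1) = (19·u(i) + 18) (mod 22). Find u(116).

We have u(0) = 5; u(1) = 3; u(2) = 9; u(3) = 13; u(4) = 1; u(5) = 15; u(6) = 17; u(7) = 11; u(8) = 7; u(9) = 19; u(10) = 5.
Since u(10) = u(0) = 5, the sequence is periodic with period 10.
(116 - 0) mod 10 = 6, so u(116) = u(6) = 17.

17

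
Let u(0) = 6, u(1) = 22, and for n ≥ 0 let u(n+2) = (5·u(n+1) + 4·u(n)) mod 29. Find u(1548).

We have u(0) = 6; u(1) = 22; u(2) = 18; u(3) = 4; u(4) = 5; u(5) = 12; u(6) = 22; u(7) = 13; u(8) = 8; u(9) = 5; u(10) = 28; u(11) = 15; u(12) = 13; u(13) = 9; u(14) = 10; u(15) = 28; u(16) = 6; u(17) = 26; u(18) = 9; u(19) = 4; u(20) = 27; u(21) = 6; u(22) = 22.
The sequence repeats with period 21.
So u(1548) = u(0 + ((1548-0) mod 21)) = u(15) = 28.

28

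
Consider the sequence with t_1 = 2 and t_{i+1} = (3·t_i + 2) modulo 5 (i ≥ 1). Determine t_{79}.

Listing terms: t_1 = 2; t_2 = 3; t_3 = 1; t_4 = 0; t_5 = 2.
The sequence repeats with period 4.
So t_{79} = t_{1 + ((79-1) mod 4)} = t_3 = 1.

1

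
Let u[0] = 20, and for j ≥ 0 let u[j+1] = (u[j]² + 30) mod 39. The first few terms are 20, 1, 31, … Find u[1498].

Computing terms: u[0] = 20, u[1] = 1, u[2] = 31, u[3] = 16, u[4] = 13, u[5] = 4, u[6] = 7, u[7] = 1.
Since u[7] = u[1] = 1, the sequence is eventually periodic: after a pre-period of length 1 it cycles with period 6.
For j ≥ 1, u[j] depends only on (j - 1) mod 6. (1498 - 1) mod 6 = 3, so u[1498] = u[4] = 13.

13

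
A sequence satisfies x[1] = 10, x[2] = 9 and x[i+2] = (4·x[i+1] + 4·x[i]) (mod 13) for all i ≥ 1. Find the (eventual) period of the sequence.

21

We have x[1] = 10,  x[2] = 9,  x[3] = 11,  x[4] = 2,  x[5] = 0,  x[6] = 8,  x[7] = 6,  x[8] = 4,  x[9] = 1,  x[10] = 7,  x[11] = 6,  x[12] = 0,  x[13] = 11,  x[14] = 5,  x[15] = 12,  x[16] = 3,  x[17] = 8,  x[18] = 5,  x[19] = 0,  x[20] = 7,  x[21] = 2,  x[22] = 10,  x[23] = 9.
Since (x[22], x[23]) = (x[1], x[2]) = (10, 9) (two consecutive terms determine the rest), the sequence is periodic with period 21.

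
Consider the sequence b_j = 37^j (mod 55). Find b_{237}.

27

b_1 = 37,  b_2 = 49,  b_3 = 53,  b_4 = 36,  b_5 = 12,  b_6 = 4,  b_7 = 38,  b_8 = 31,  b_9 = 47,  b_{10} = 34,  b_{11} = 48,  b_{12} = 16,  b_{13} = 42,  b_{14} = 14,  b_{15} = 23,  b_{16} = 26,  b_{17} = 27,  b_{18} = 9,  b_{19} = 3,  b_{20} = 1,  b_{21} = 37.
Since b_{21} = b_1 = 37, the sequence is periodic with period 20.
(237 - 1) mod 20 = 16, so b_{237} = b_{17} = 27.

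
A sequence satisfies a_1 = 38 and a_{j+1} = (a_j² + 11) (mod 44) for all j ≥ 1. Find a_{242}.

a_1 = 38, a_2 = 3, a_3 = 20, a_4 = 15, a_5 = 16, a_6 = 3.
Since a_6 = a_2 = 3, the sequence is eventually periodic: after a pre-period of length 1 it cycles with period 4.
For j ≥ 2, a_j depends only on (j - 2) mod 4. (242 - 2) mod 4 = 0, so a_{242} = a_2 = 3.

3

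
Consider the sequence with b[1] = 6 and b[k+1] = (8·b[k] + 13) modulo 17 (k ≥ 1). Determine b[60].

b[1] = 6, b[2] = 10, b[3] = 8, b[4] = 9, b[5] = 0, b[6] = 13, b[7] = 15, b[8] = 14, b[9] = 6.
Since b[9] = b[1] = 6, the sequence is periodic with period 8.
(60 - 1) mod 8 = 3, so b[60] = b[4] = 9.

9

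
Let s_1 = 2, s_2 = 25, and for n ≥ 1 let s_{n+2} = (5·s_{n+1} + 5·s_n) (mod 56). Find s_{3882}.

We have s_1 = 2, s_2 = 25, s_3 = 23, s_4 = 16, s_5 = 27, s_6 = 47, s_7 = 34, s_8 = 13, s_9 = 11, s_{10} = 8, s_{11} = 39, s_{12} = 11, s_{13} = 26, s_{14} = 17, s_{15} = 47, s_{16} = 40, s_{17} = 43, s_{18} = 23, s_{19} = 50, s_{20} = 29, s_{21} = 3, s_{22} = 48, s_{23} = 31, s_{24} = 3, s_{25} = 2, s_{26} = 25.
The sequence repeats with period 24.
(3882 - 1) mod 24 = 17, so s_{3882} = s_{18} = 23.

23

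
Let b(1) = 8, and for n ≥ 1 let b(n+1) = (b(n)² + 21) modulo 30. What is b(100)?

Computing terms: b(1) = 8, b(2) = 25, b(3) = 16, b(4) = 7, b(5) = 10, b(6) = 1, b(7) = 22, b(8) = 25.
Since b(8) = b(2) = 25, the sequence is eventually periodic: after a pre-period of length 1 it cycles with period 6.
For n ≥ 2, b(n) depends only on (n - 2) mod 6. (100 - 2) mod 6 = 2, so b(100) = b(4) = 7.

7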